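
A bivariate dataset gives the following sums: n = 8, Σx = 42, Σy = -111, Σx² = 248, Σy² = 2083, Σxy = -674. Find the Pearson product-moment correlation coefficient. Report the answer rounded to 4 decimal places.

S_xy = nΣxy − ΣxΣy = 8·(-674) − 42·(-111) = -5392 − (-4662) = -730
S_xx = nΣx² − (Σx)² = 8·248 − 42² = 1984 − 1764 = 220
S_yy = nΣy² − (Σy)² = 8·2083 − (-111)² = 16664 − 12321 = 4343
r = S_xy / √(S_xx·S_yy) = -730 / √(220·4343) = -730 / √955460 = -730 / 977.4763 = -0.7468

-0.7468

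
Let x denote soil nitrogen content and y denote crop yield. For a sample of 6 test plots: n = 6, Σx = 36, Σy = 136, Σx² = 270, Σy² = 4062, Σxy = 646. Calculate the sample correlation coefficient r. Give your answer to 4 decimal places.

S_xy = nΣxy − ΣxΣy = 6·646 − 36·136 = 3876 − 4896 = -1020
S_xx = nΣx² − (Σx)² = 6·270 − 36² = 1620 − 1296 = 324
S_yy = nΣy² − (Σy)² = 6·4062 − 136² = 24372 − 18496 = 5876
r = S_xy / √(S_xx·S_yy) = -1020 / √(324·5876) = -1020 / √1903824 = -1020 / 1379.7913 = -0.7392

-0.7392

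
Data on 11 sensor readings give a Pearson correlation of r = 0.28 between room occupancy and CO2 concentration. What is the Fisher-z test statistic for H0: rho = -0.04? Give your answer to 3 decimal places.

0.927

Fisher z: atanh(0.28) = 0.287682, atanh(-0.04) = -0.040021
z = (z_r − z_0)·√(n−3) = (0.287682 − (-0.040021))·√8 = 0.327703 · 2.828427 = 0.927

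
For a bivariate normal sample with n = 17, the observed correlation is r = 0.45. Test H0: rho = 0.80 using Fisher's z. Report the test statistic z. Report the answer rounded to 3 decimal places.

Fisher z: atanh(0.45) = 0.484700, atanh(0.80) = 1.098612
z = (z_r − z_0)·√(n−3) = (0.484700 − 1.098612)·√14 = -0.613912 · 3.741657 = -2.297

-2.297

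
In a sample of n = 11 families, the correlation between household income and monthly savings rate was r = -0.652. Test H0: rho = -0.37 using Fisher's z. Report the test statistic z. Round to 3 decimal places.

-1.104

z_r = atanh(-0.652) = -0.778770,  z_0 = atanh(-0.37) = -0.388423
SE = 1/√(n−3) = 1/√8 = 0.353553
z = (z_r − z_0)/SE = (-0.778770 − (-0.388423)) / 0.353553 = -0.390347 / 0.353553 = -1.104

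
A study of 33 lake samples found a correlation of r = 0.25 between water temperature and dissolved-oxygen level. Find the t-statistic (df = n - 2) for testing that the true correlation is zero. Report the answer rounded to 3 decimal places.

t = r·√(n−2) / √(1−r²) with r = 0.25, n = 33
  = 0.25·√31 / √(1 − 0.0625)
  = 0.25·5.567764 / 0.968246
  = 1.391941 / 0.968246 = 1.438

1.438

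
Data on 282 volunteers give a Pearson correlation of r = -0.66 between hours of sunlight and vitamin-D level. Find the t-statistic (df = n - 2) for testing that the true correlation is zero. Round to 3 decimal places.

-14.700

1 − r² = 1 − 0.4356 = 0.5644;  √(1−r²) = 0.751266
√(n−2) = √280 = 16.733201
t = r·√(n−2)/√(1−r²) = -0.66 · 16.733201 / 0.751266 = -14.700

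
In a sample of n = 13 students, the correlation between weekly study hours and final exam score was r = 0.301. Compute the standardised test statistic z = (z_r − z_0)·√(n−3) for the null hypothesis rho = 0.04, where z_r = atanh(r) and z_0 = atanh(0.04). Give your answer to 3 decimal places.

0.856

z_r = atanh(0.301) = 0.310619,  z_0 = atanh(0.04) = 0.040021
SE = 1/√(n−3) = 1/√10 = 0.316228
z = (z_r − z_0)/SE = (0.310619 − 0.040021) / 0.316228 = 0.270598 / 0.316228 = 0.856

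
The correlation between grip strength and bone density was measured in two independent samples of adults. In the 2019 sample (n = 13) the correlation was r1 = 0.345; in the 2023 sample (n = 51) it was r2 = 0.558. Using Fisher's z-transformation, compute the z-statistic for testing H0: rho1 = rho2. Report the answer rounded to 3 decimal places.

-0.777

Fisher z-transforms: z1 = atanh(0.345) = 0.359757, z2 = atanh(0.558) = 0.629924; difference d = -0.270167
Var(d) = 1/10 + 1/48 = 0.1000000 + 0.0208333 = 0.1208333
z = d/√Var(d) = -0.270167 / √0.1208333 = -0.270167 / 0.347611 = -0.777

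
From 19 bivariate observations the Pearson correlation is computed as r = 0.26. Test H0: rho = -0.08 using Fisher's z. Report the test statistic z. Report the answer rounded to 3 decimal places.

1.385

Fisher z: atanh(0.26) = 0.266108, atanh(-0.08) = -0.080171
z = (z_r − z_0)·√(n−3) = (0.266108 − (-0.080171))·√16 = 0.346279 · 4.000000 = 1.385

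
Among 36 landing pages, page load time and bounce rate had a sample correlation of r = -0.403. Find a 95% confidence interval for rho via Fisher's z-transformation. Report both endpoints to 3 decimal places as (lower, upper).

(-0.646, -0.086)

z_r = atanh(-0.403) = -0.427225;  SE = 1/√(n−3) = 1/√33 = 0.174078
z-limits: -0.427225 ± 1.960·0.174078 = -0.427225 ± 0.341193 = [-0.768418, -0.086032]
ρ-limits: (tanh -0.768418, tanh -0.086032) = (-0.646, -0.086)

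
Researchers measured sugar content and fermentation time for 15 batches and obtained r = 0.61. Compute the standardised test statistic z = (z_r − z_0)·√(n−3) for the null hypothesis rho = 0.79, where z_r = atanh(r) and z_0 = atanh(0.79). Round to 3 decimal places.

-1.256

z_r = atanh(0.61) = 0.708921,  z_0 = atanh(0.79) = 1.071432
SE = 1/√(n−3) = 1/√12 = 0.288675
z = (z_r − z_0)/SE = (0.708921 − 1.071432) / 0.288675 = -0.362511 / 0.288675 = -1.256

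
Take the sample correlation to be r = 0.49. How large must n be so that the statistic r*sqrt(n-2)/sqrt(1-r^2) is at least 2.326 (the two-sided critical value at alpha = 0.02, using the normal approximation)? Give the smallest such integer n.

r√(n−2)/√(1−r²) ≥ 2.326  ⇔  n−2 ≥ (2.326)²·(1−r²)/r²
(1−r²)/r² = (1−0.2401)/0.2401 = 3.1649
n ≥ 2 + 5.410276·3.1649 = 2 + 17.1230 = 19.1230
⌈19.1230⌉ = 20

20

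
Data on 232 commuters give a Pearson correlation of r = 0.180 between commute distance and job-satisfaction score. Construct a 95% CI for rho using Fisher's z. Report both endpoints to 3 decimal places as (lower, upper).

(0.052, 0.302)

z_r = atanh(0.180) = 0.181983;  SE = 1/√(n−3) = 1/√229 = 0.066082
z-limits: 0.181983 ± 1.960·0.066082 = 0.181983 ± 0.129521 = [0.052462, 0.311504]
ρ-limits: (tanh 0.052462, tanh 0.311504) = (0.052, 0.302)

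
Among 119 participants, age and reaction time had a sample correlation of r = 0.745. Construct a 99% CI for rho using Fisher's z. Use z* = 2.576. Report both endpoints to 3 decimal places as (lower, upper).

(0.618, 0.834)

Fisher z: z_r = atanh(r) = ½·ln((1+0.745)/(1−0.745)) = 0.961623
SE(z) = 1/√(n−3) = 1/√116 = 0.092848
99% ⇒ z* = 2.576; margin = 2.576·0.092848 = 0.239176
CI on z-scale: (0.722447, 1.200799)
Back-transform: tanh(0.722447) = 0.618423, tanh(1.200799) = 0.833898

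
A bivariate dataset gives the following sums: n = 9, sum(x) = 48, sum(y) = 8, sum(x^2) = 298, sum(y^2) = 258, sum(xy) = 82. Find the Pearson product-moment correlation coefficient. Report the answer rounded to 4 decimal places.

0.3832

Numerator: nΣxy − (Σx)(Σy) = 9·82 − (48)(8) = 354
Denominator: √[(nΣx²−(Σx)²)(nΣy²−(Σy)²)]
  nΣx²−(Σx)² = 9·298 − 2304 = 378;  nΣy²−(Σy)² = 9·258 − 64 = 2258
  √(378·2258) = √853524 = 923.8636
r = 354 / 923.8636 = 0.3832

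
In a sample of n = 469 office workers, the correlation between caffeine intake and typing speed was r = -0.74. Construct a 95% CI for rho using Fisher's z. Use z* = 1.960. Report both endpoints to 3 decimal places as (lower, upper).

Fisher z: z_r = atanh(r) = ½·ln((1+(-0.74))/(1−(-0.74))) = -0.950479
SE(z) = 1/√(n−3) = 1/√466 = 0.046324
95% ⇒ z* = 1.960; margin = 1.960·0.046324 = 0.090795
CI on z-scale: (-1.041274, -0.859684)
Back-transform: tanh(-1.041274) = -0.778391, tanh(-0.859684) = -0.696095

(-0.778, -0.696)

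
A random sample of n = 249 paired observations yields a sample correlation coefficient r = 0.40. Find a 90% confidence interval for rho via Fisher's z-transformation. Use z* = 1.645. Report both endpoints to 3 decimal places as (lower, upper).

(0.308, 0.484)

Fisher z: z_r = atanh(r) = ½·ln((1+0.40)/(1−0.40)) = 0.423649
SE(z) = 1/√(n−3) = 1/√246 = 0.063758
90% ⇒ z* = 1.645; margin = 1.645·0.063758 = 0.104882
CI on z-scale: (0.318767, 0.528531)
Back-transform: tanh(0.318767) = 0.308392, tanh(0.528531) = 0.484257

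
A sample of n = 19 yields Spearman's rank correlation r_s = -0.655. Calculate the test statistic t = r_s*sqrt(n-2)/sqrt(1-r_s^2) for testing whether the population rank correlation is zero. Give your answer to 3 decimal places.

-3.574

t = r_s·√(n−2) / √(1−r_s²) with r_s = -0.655, n = 19
  = -0.655·√17 / √(1 − 0.429025)
  = -0.655·4.123106 / 0.755629
  = -2.700634 / 0.755629 = -3.574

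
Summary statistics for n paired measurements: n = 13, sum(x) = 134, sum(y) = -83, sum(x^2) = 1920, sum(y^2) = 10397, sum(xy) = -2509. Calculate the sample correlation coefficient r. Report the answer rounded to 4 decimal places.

S_xy = nΣxy − ΣxΣy = 13·(-2509) − 134·(-83) = -32617 − (-11122) = -21495
S_xx = nΣx² − (Σx)² = 13·1920 − 134² = 24960 − 17956 = 7004
S_yy = nΣy² − (Σy)² = 13·10397 − (-83)² = 135161 − 6889 = 128272
r = S_xy / √(S_xx·S_yy) = -21495 / √(7004·128272) = -21495 / √898417088 = -21495 / 29973.6065 = -0.7171

-0.7171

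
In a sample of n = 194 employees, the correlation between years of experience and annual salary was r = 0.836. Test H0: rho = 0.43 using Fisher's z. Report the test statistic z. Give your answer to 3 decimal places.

10.335

z_r = atanh(0.836) = 1.207739,  z_0 = atanh(0.43) = 0.459897
SE = 1/√(n−3) = 1/√191 = 0.072357
z = (z_r − z_0)/SE = (1.207739 − 0.459897) / 0.072357 = 0.747842 / 0.072357 = 10.335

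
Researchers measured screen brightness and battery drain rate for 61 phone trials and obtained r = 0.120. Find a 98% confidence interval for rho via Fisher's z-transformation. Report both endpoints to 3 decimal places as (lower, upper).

(-0.183, 0.402)

Fisher z: z_r = atanh(r) = ½·ln((1+0.120)/(1−0.120)) = 0.120581
SE(z) = 1/√(n−3) = 1/√58 = 0.131306
98% ⇒ z* = 2.326; margin = 2.326·0.131306 = 0.305418
CI on z-scale: (-0.184837, 0.425999)
Back-transform: tanh(-0.184837) = -0.182760, tanh(0.425999) = 0.401972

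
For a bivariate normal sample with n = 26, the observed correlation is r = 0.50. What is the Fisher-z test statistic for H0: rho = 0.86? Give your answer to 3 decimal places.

z_r = atanh(0.50) = 0.549306,  z_0 = atanh(0.86) = 1.293345
SE = 1/√(n−3) = 1/√23 = 0.208514
z = (z_r − z_0)/SE = (0.549306 − 1.293345) / 0.208514 = -0.744039 / 0.208514 = -3.568

-3.568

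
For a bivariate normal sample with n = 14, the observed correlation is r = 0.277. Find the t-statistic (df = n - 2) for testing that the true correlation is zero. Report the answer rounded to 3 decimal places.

0.999

1 − r² = 1 − 0.076729 = 0.923271;  √(1−r²) = 0.960870
√(n−2) = √12 = 3.464102
t = r·√(n−2)/√(1−r²) = 0.277 · 3.464102 / 0.960870 = 0.999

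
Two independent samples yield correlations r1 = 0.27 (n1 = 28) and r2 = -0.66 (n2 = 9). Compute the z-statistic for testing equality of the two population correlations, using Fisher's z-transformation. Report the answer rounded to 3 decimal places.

2.353

Fisher z-transforms: z1 = atanh(0.27) = 0.276864, z2 = atanh(-0.66) = -0.792814; difference d = 1.069678
Var(d) = 1/25 + 1/6 = 0.0400000 + 0.1666667 = 0.2066667
z = d/√Var(d) = 1.069678 / √0.2066667 = 1.069678 / 0.454606 = 2.353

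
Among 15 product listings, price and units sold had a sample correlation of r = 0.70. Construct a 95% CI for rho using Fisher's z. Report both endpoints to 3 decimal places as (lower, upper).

(0.293, 0.892)

Fisher z: z_r = atanh(r) = ½·ln((1+0.70)/(1−0.70)) = 0.867301
SE(z) = 1/√(n−3) = 1/√12 = 0.288675
95% ⇒ z* = 1.960; margin = 1.960·0.288675 = 0.565803
CI on z-scale: (0.301498, 1.433104)
Back-transform: tanh(0.301498) = 0.292683, tanh(1.433104) = 0.892301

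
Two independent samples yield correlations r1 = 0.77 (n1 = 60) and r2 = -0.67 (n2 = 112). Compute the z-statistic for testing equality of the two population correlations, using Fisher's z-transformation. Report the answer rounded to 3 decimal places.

11.202

z1 = atanh(0.77) = 1.020328,  z2 = atanh(-0.67) = -0.810743
SE = √(1/(n1−3) + 1/(n2−3)) = √(1/57 + 1/109) = √(0.0175439 + 0.0091743) = √0.0267182 = 0.163457
z = (z1 − z2)/SE = (1.020328 − (-0.810743)) / 0.163457 = 1.831071 / 0.163457 = 11.202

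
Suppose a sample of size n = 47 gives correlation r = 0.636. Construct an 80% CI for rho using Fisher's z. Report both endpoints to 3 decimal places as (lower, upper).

(0.507, 0.737)

Fisher z: z_r = atanh(r) = ½·ln((1+0.636)/(1−0.636)) = 0.751428
SE(z) = 1/√(n−3) = 1/√44 = 0.150756
80% ⇒ z* = 1.282; margin = 1.282·0.150756 = 0.193269
CI on z-scale: (0.558159, 0.944697)
Back-transform: tanh(0.558159) = 0.506610, tanh(0.944697) = 0.737373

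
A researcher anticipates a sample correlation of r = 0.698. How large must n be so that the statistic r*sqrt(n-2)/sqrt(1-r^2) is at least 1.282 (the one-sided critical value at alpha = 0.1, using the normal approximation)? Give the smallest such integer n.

4

r√(n−2)/√(1−r²) ≥ 1.282  ⇔  n−2 ≥ (1.282)²·(1−r²)/r²
(1−r²)/r² = (1−0.487204)/0.487204 = 1.0525
n ≥ 2 + 1.643524·1.0525 = 2 + 1.7298 = 3.7298
⌈3.7298⌉ = 4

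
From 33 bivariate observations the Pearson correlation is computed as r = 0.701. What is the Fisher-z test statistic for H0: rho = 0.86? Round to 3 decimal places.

-2.323

z_r = atanh(0.701) = 0.869264,  z_0 = atanh(0.86) = 1.293345
SE = 1/√(n−3) = 1/√30 = 0.182574
z = (z_r − z_0)/SE = (0.869264 − 1.293345) / 0.182574 = -0.424081 / 0.182574 = -2.323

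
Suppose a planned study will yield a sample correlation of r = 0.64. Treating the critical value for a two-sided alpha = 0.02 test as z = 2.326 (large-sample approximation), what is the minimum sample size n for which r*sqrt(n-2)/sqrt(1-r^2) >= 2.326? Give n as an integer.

Need r·√(n−2)/√(1−r²) ≥ 2.326
√(n−2) ≥ 2.326·√(1−0.4096) / 0.64 = 2.326·0.768375 / 0.64 = 2.7926
n−2 ≥ 7.7986  ⇒  n ≥ 9.7986
Smallest integer n = 10

10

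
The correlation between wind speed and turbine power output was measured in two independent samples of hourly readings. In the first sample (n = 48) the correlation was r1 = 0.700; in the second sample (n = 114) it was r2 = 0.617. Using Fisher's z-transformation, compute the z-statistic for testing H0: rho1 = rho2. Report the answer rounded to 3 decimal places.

0.833

z1 = atanh(0.700) = 0.867301,  z2 = atanh(0.617) = 0.720146
SE = √(1/(n1−3) + 1/(n2−3)) = √(1/45 + 1/111) = √(0.0222222 + 0.0090090) = √0.0312312 = 0.176724
z = (z1 − z2)/SE = (0.867301 − 0.720146) / 0.176724 = 0.147155 / 0.176724 = 0.833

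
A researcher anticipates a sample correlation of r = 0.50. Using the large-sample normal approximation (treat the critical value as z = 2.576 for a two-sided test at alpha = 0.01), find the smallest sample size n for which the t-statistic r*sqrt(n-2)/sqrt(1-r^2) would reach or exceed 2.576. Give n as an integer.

r√(n−2)/√(1−r²) ≥ 2.576  ⇔  n−2 ≥ (2.576)²·(1−r²)/r²
(1−r²)/r² = (1−0.2500)/0.2500 = 3.0000
n ≥ 2 + 6.635776·3.0000 = 2 + 19.9073 = 21.9073
⌈21.9073⌉ = 22

22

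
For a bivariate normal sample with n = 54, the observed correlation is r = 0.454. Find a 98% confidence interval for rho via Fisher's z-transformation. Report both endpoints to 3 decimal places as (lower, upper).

(0.163, 0.673)

z_r = atanh(0.454) = 0.489727;  SE = 1/√(n−3) = 1/√51 = 0.140028
z-limits: 0.489727 ± 2.326·0.140028 = 0.489727 ± 0.325705 = [0.164022, 0.815432]
ρ-limits: (tanh 0.164022, tanh 0.815432) = (0.163, 0.673)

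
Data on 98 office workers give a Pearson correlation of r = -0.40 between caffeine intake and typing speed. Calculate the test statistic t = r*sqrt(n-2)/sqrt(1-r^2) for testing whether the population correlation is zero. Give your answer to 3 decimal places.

-4.276

1 − r² = 1 − 0.1600 = 0.8400;  √(1−r²) = 0.916515
√(n−2) = √96 = 9.797959
t = r·√(n−2)/√(1−r²) = -0.40 · 9.797959 / 0.916515 = -4.276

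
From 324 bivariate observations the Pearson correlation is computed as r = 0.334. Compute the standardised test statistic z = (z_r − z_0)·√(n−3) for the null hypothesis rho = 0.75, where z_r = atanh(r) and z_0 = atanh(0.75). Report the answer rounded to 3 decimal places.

z_r = atanh(0.334) = 0.347324,  z_0 = atanh(0.75) = 0.972955
SE = 1/√(n−3) = 1/√321 = 0.055815
z = (z_r − z_0)/SE = (0.347324 − 0.972955) / 0.055815 = -0.625631 / 0.055815 = -11.209

-11.209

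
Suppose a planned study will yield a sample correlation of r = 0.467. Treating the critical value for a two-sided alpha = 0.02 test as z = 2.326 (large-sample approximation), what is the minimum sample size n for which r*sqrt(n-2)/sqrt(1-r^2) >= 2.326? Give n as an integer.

22

r√(n−2)/√(1−r²) ≥ 2.326  ⇔  n−2 ≥ (2.326)²·(1−r²)/r²
(1−r²)/r² = (1−0.218089)/0.218089 = 3.5853
n ≥ 2 + 5.410276·3.5853 = 2 + 19.3975 = 21.3975
⌈21.3975⌉ = 22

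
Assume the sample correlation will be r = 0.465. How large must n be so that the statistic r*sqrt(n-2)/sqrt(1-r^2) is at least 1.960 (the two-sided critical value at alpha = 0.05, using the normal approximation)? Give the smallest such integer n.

16

r√(n−2)/√(1−r²) ≥ 1.960  ⇔  n−2 ≥ (1.960)²·(1−r²)/r²
(1−r²)/r² = (1−0.216225)/0.216225 = 3.6248
n ≥ 2 + 3.8416·3.6248 = 2 + 13.9250 = 15.9250
⌈15.9250⌉ = 16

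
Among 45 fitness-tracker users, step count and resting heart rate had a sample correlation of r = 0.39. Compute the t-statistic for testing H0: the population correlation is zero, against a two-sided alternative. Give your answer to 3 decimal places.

1 − r² = 1 − 0.1521 = 0.8479;  √(1−r²) = 0.920815
√(n−2) = √43 = 6.557439
t = r·√(n−2)/√(1−r²) = 0.39 · 6.557439 / 0.920815 = 2.777

2.777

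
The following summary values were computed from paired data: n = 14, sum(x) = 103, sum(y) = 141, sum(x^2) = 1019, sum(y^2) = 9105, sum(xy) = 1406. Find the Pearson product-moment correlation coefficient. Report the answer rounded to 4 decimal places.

S_xy = nΣxy − ΣxΣy = 14·1406 − 103·141 = 19684 − 14523 = 5161
S_xx = nΣx² − (Σx)² = 14·1019 − 103² = 14266 − 10609 = 3657
S_yy = nΣy² − (Σy)² = 14·9105 − 141² = 127470 − 19881 = 107589
r = S_xy / √(S_xx·S_yy) = 5161 / √(3657·107589) = 5161 / √393452973 = 5161 / 19835.6490 = 0.2602

0.2602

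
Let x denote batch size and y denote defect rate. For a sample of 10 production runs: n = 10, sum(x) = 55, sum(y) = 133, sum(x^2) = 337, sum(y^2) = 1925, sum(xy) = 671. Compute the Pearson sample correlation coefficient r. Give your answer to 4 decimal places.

Numerator: nΣxy − (Σx)(Σy) = 10·671 − (55)(133) = -605
Denominator: √[(nΣx²−(Σx)²)(nΣy²−(Σy)²)]
  nΣx²−(Σx)² = 10·337 − 3025 = 345;  nΣy²−(Σy)² = 10·1925 − 17689 = 1561
  √(345·1561) = √538545 = 733.8563
r = -605 / 733.8563 = -0.8244

-0.8244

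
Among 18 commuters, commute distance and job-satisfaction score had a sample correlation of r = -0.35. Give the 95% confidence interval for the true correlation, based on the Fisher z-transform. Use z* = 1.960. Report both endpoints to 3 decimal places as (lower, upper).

Fisher z: z_r = atanh(r) = ½·ln((1+(-0.35))/(1−(-0.35))) = -0.365444
SE(z) = 1/√(n−3) = 1/√15 = 0.258199
95% ⇒ z* = 1.960; margin = 1.960·0.258199 = 0.506070
CI on z-scale: (-0.871514, 0.140626)
Back-transform: tanh(-0.871514) = -0.702143, tanh(0.140626) = 0.139706

(-0.702, 0.140)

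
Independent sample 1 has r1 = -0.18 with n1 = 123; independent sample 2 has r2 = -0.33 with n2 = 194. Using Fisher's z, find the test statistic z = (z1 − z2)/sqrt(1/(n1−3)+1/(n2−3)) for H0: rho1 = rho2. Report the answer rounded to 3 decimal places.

z1 = atanh(-0.18) = -0.181983,  z2 = atanh(-0.33) = -0.342828
SE = √(1/(n1−3) + 1/(n2−3)) = √(1/120 + 1/191) = √(0.0083333 + 0.0052356) = √0.0135689 = 0.116486
z = (z1 − z2)/SE = (-0.181983 − (-0.342828)) / 0.116486 = 0.160845 / 0.116486 = 1.381

1.381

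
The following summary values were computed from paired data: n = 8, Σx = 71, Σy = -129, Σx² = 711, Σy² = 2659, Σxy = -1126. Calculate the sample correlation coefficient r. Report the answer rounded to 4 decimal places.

0.0872

S_xy = nΣxy − ΣxΣy = 8·(-1126) − 71·(-129) = -9008 − (-9159) = 151
S_xx = nΣx² − (Σx)² = 8·711 − 71² = 5688 − 5041 = 647
S_yy = nΣy² − (Σy)² = 8·2659 − (-129)² = 21272 − 16641 = 4631
r = S_xy / √(S_xx·S_yy) = 151 / √(647·4631) = 151 / √2996257 = 151 / 1730.9700 = 0.0872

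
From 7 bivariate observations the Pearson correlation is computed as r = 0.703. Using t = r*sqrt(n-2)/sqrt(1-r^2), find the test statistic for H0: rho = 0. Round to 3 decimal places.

1 − r² = 1 − 0.494209 = 0.505791;  √(1−r²) = 0.711190
√(n−2) = √5 = 2.236068
t = r·√(n−2)/√(1−r²) = 0.703 · 2.236068 / 0.711190 = 2.210

2.210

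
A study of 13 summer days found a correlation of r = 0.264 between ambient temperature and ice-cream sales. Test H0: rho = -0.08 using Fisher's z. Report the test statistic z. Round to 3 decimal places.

Fisher z: atanh(0.264) = 0.270403, atanh(-0.08) = -0.080171
z = (z_r − z_0)·√(n−3) = (0.270403 − (-0.080171))·√10 = 0.350574 · 3.162278 = 1.109

1.109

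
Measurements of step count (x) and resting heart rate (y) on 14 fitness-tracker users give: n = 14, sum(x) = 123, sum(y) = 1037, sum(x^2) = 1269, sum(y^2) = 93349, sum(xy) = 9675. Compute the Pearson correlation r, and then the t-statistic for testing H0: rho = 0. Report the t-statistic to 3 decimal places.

S_xy = nΣxy − ΣxΣy = 14·9675 − 123·1037 = 135450 − 127551 = 7899
S_xx = nΣx² − (Σx)² = 14·1269 − 123² = 17766 − 15129 = 2637
S_yy = nΣy² − (Σy)² = 14·93349 − 1037² = 1306886 − 1075369 = 231517
r = S_xy / √(S_xx·S_yy) = 7899 / √(2637·231517) = 7899 / √610510329 = 7899 / 24708.5072 = 0.3197
t = r·√(n−2)/√(1−r²) = 0.3197·√12 / √(1−0.102208) = 1.107473 / 0.947519 = 1.169

1.169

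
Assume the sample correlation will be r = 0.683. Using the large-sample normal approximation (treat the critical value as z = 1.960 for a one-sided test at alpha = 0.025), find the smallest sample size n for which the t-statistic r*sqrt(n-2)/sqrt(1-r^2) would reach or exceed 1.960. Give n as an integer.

r√(n−2)/√(1−r²) ≥ 1.960  ⇔  n−2 ≥ (1.960)²·(1−r²)/r²
(1−r²)/r² = (1−0.466489)/0.466489 = 1.1437
n ≥ 2 + 3.8416·1.1437 = 2 + 4.3936 = 6.3936
⌈6.3936⌉ = 7

7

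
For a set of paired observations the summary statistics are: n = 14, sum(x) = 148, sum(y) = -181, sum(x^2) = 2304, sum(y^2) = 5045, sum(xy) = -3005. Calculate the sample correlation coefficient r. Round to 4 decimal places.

S_xy = nΣxy − ΣxΣy = 14·(-3005) − 148·(-181) = -42070 − (-26788) = -15282
S_xx = nΣx² − (Σx)² = 14·2304 − 148² = 32256 − 21904 = 10352
S_yy = nΣy² − (Σy)² = 14·5045 − (-181)² = 70630 − 32761 = 37869
r = S_xy / √(S_xx·S_yy) = -15282 / √(10352·37869) = -15282 / √392019888 = -15282 / 19799.4921 = -0.7718

-0.7718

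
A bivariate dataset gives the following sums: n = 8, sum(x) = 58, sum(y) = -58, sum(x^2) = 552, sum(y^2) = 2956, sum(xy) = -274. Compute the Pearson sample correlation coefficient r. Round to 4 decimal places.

S_xy = nΣxy − ΣxΣy = 8·(-274) − 58·(-58) = -2192 − (-3364) = 1172
S_xx = nΣx² − (Σx)² = 8·552 − 58² = 4416 − 3364 = 1052
S_yy = nΣy² − (Σy)² = 8·2956 − (-58)² = 23648 − 3364 = 20284
r = S_xy / √(S_xx·S_yy) = 1172 / √(1052·20284) = 1172 / √21338768 = 1172 / 4619.3904 = 0.2537

0.2537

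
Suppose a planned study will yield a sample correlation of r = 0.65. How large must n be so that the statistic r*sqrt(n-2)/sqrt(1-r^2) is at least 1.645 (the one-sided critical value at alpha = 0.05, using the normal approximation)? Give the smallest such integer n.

6

r√(n−2)/√(1−r²) ≥ 1.645  ⇔  n−2 ≥ (1.645)²·(1−r²)/r²
(1−r²)/r² = (1−0.4225)/0.4225 = 1.3669
n ≥ 2 + 2.706025·1.3669 = 2 + 3.6989 = 5.6989
⌈5.6989⌉ = 6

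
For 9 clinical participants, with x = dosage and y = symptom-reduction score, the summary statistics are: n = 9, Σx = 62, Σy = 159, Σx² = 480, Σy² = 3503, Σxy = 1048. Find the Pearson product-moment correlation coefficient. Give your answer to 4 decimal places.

S_xy = nΣxy − ΣxΣy = 9·1048 − 62·159 = 9432 − 9858 = -426
S_xx = nΣx² − (Σx)² = 9·480 − 62² = 4320 − 3844 = 476
S_yy = nΣy² − (Σy)² = 9·3503 − 159² = 31527 − 25281 = 6246
r = S_xy / √(S_xx·S_yy) = -426 / √(476·6246) = -426 / √2973096 = -426 / 1724.2668 = -0.2471

-0.2471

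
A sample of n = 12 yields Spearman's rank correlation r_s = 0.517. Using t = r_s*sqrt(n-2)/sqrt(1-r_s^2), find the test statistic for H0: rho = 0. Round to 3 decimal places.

1 − r_s² = 1 − 0.267289 = 0.732711;  √(1−r_s²) = 0.855985
√(n−2) = √10 = 3.162278
t = r_s·√(n−2)/√(1−r_s²) = 0.517 · 3.162278 / 0.855985 = 1.910

1.910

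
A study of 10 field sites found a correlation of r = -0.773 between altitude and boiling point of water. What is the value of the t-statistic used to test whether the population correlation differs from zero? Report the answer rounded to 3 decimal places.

-3.446

1 − r² = 1 − 0.597529 = 0.402471;  √(1−r²) = 0.634406
√(n−2) = √8 = 2.828427
t = r·√(n−2)/√(1−r²) = -0.773 · 2.828427 / 0.634406 = -3.446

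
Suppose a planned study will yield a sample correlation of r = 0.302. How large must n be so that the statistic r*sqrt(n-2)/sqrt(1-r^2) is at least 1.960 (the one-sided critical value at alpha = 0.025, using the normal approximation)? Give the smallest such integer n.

Need r·√(n−2)/√(1−r²) ≥ 1.960
√(n−2) ≥ 1.960·√(1−0.091204) / 0.302 = 1.960·0.953308 / 0.302 = 6.1870
n−2 ≥ 38.2790  ⇒  n ≥ 40.2790
Smallest integer n = 41

41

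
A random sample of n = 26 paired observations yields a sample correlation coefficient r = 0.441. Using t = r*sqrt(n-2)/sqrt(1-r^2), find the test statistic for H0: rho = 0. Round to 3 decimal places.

1 − r² = 1 − 0.194481 = 0.805519;  √(1−r²) = 0.897507
√(n−2) = √24 = 4.898979
t = r·√(n−2)/√(1−r²) = 0.441 · 4.898979 / 0.897507 = 2.407

2.407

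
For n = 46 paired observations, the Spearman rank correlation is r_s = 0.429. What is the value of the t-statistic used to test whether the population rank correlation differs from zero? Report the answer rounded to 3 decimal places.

t = r_s·√(n−2) / √(1−r_s²) with r_s = 0.429, n = 46
  = 0.429·√44 / √(1 − 0.184041)
  = 0.429·6.633250 / 0.903304
  = 2.845664 / 0.903304 = 3.150

3.150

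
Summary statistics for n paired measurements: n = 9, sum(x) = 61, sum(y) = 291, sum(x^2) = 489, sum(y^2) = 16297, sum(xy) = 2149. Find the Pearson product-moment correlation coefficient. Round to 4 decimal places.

0.2449

S_xy = nΣxy − ΣxΣy = 9·2149 − 61·291 = 19341 − 17751 = 1590
S_xx = nΣx² − (Σx)² = 9·489 − 61² = 4401 − 3721 = 680
S_yy = nΣy² − (Σy)² = 9·16297 − 291² = 146673 − 84681 = 61992
r = S_xy / √(S_xx·S_yy) = 1590 / √(680·61992) = 1590 / √42154560 = 1590 / 6492.6543 = 0.2449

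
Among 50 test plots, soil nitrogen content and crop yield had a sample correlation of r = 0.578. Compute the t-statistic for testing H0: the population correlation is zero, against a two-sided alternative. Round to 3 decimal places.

4.907

t = r·√(n−2) / √(1−r²) with r = 0.578, n = 50
  = 0.578·√48 / √(1 − 0.334084)
  = 0.578·6.928203 / 0.816037
  = 4.004501 / 0.816037 = 4.907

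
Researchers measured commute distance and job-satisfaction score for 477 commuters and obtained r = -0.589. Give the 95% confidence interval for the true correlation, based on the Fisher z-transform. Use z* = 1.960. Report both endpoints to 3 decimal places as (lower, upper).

Fisher z: z_r = atanh(r) = ½·ln((1+(-0.589))/(1−(-0.589))) = -0.676133
SE(z) = 1/√(n−3) = 1/√474 = 0.045932
95% ⇒ z* = 1.960; margin = 1.960·0.045932 = 0.090027
CI on z-scale: (-0.766160, -0.586106)
Back-transform: tanh(-0.766160) = -0.644691, tanh(-0.586106) = -0.527089

(-0.645, -0.527)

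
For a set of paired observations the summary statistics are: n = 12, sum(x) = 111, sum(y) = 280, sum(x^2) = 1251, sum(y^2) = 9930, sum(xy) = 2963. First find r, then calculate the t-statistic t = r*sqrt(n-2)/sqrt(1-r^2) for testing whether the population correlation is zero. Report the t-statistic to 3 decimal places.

Numerator: nΣxy − (Σx)(Σy) = 12·2963 − (111)(280) = 4476
Denominator: √[(nΣx²−(Σx)²)(nΣy²−(Σy)²)]
  nΣx²−(Σx)² = 12·1251 − 12321 = 2691;  nΣy²−(Σy)² = 12·9930 − 78400 = 40760
  √(2691·40760) = √109685160 = 10473.0683
r = 4476 / 10473.0683 = 0.4274
t = r·√(n−2)/√(1−r²) = 0.4274·√10 / √(1−0.182671) = 1.351557 / 0.904062 = 1.495

1.495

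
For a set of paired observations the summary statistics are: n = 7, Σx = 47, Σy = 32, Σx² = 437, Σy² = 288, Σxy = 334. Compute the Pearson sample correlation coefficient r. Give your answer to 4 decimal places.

S_xy = nΣxy − ΣxΣy = 7·334 − 47·32 = 2338 − 1504 = 834
S_xx = nΣx² − (Σx)² = 7·437 − 47² = 3059 − 2209 = 850
S_yy = nΣy² − (Σy)² = 7·288 − 32² = 2016 − 1024 = 992
r = S_xy / √(S_xx·S_yy) = 834 / √(850·992) = 834 / √843200 = 834 / 918.2592 = 0.9082

0.9082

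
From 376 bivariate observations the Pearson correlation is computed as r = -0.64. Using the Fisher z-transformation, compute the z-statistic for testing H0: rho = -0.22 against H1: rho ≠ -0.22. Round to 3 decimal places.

-10.323

z_r = atanh(-0.64) = -0.758174,  z_0 = atanh(-0.22) = -0.223656
SE = 1/√(n−3) = 1/√373 = 0.051778
z = (z_r − z_0)/SE = (-0.758174 − (-0.223656)) / 0.051778 = -0.534518 / 0.051778 = -10.323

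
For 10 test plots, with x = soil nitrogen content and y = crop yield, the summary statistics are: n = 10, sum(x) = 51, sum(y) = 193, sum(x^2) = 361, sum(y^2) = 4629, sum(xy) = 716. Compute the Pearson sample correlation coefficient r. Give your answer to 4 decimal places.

-0.8883

S_xy = nΣxy − ΣxΣy = 10·716 − 51·193 = 7160 − 9843 = -2683
S_xx = nΣx² − (Σx)² = 10·361 − 51² = 3610 − 2601 = 1009
S_yy = nΣy² − (Σy)² = 10·4629 − 193² = 46290 − 37249 = 9041
r = S_xy / √(S_xx·S_yy) = -2683 / √(1009·9041) = -2683 / √9122369 = -2683 / 3020.3260 = -0.8883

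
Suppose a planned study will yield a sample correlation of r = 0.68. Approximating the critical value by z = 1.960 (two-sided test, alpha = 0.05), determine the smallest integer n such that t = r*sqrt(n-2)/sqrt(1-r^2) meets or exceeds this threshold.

Need r·√(n−2)/√(1−r²) ≥ 1.960
√(n−2) ≥ 1.960·√(1−0.4624) / 0.68 = 1.960·0.733212 / 0.68 = 2.1134
n−2 ≥ 4.4665  ⇒  n ≥ 6.4665
Smallest integer n = 7

7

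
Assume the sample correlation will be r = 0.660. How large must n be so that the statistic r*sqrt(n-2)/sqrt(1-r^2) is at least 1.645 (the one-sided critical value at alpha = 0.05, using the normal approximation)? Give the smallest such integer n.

6

r√(n−2)/√(1−r²) ≥ 1.645  ⇔  n−2 ≥ (1.645)²·(1−r²)/r²
(1−r²)/r² = (1−0.435600)/0.435600 = 1.2957
n ≥ 2 + 2.706025·1.2957 = 2 + 3.5062 = 5.5062
⌈5.5062⌉ = 6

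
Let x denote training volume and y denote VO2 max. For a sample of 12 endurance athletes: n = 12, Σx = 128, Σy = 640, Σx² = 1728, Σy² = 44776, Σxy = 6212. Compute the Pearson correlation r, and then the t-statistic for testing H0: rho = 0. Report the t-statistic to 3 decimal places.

S_xy = nΣxy − ΣxΣy = 12·6212 − 128·640 = 74544 − 81920 = -7376
S_xx = nΣx² − (Σx)² = 12·1728 − 128² = 20736 − 16384 = 4352
S_yy = nΣy² − (Σy)² = 12·44776 − 640² = 537312 − 409600 = 127712
r = S_xy / √(S_xx·S_yy) = -7376 / √(4352·127712) = -7376 / √555802624 = -7376 / 23575.4666 = -0.3129
t = r·√(n−2)/√(1−r²) = -0.3129·√10 / √(1−0.097906) = -0.989477 / 0.949786 = -1.042

-1.042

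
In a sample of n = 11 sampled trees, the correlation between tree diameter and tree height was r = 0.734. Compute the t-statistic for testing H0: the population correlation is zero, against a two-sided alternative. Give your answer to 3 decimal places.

1 − r² = 1 − 0.538756 = 0.461244;  √(1−r²) = 0.679149
√(n−2) = √9 = 3.000000
t = r·√(n−2)/√(1−r²) = 0.734 · 3.000000 / 0.679149 = 3.242

3.242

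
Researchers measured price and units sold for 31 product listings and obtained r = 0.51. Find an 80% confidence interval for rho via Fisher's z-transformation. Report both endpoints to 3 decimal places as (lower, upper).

(0.310, 0.667)

z_r = atanh(0.51) = 0.562730;  SE = 1/√(n−3) = 1/√28 = 0.188982
z-limits: 0.562730 ± 1.282·0.188982 = 0.562730 ± 0.242275 = [0.320455, 0.805005]
ρ-limits: (tanh 0.320455, tanh 0.805005) = (0.310, 0.667)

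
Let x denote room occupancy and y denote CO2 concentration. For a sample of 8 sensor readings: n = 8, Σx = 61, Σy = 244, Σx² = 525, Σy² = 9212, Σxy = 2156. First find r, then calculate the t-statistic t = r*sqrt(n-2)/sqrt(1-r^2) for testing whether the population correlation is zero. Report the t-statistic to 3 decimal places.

5.299

Numerator: nΣxy − (Σx)(Σy) = 8·2156 − (61)(244) = 2364
Denominator: √[(nΣx²−(Σx)²)(nΣy²−(Σy)²)]
  nΣx²−(Σx)² = 8·525 − 3721 = 479;  nΣy²−(Σy)² = 8·9212 − 59536 = 14160
  √(479·14160) = √6782640 = 2604.3502
r = 2364 / 2604.3502 = 0.9077
t = r·√(n−2)/√(1−r²) = 0.9077·√6 / √(1−0.823919) = 2.223402 / 0.419620 = 5.299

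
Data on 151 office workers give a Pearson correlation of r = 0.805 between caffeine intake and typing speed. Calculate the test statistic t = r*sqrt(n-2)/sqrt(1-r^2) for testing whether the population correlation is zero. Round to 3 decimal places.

1 − r² = 1 − 0.648025 = 0.351975;  √(1−r²) = 0.593275
√(n−2) = √149 = 12.206556
t = r·√(n−2)/√(1−r²) = 0.805 · 12.206556 / 0.593275 = 16.563

16.563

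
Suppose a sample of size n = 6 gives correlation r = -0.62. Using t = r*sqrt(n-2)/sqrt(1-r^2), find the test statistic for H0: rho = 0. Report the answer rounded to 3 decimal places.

-1.580

t = r·√(n−2) / √(1−r²) with r = -0.62, n = 6
  = -0.62·√4 / √(1 − 0.3844)
  = -0.62·2.000000 / 0.784602
  = -1.240000 / 0.784602 = -1.580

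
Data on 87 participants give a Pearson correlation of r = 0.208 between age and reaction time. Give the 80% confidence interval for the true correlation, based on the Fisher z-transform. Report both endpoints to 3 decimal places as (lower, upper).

(0.071, 0.337)

Fisher z: z_r = atanh(r) = ½·ln((1+0.208)/(1−0.208)) = 0.211080
SE(z) = 1/√(n−3) = 1/√84 = 0.109109
80% ⇒ z* = 1.282; margin = 1.282·0.109109 = 0.139878
CI on z-scale: (0.071202, 0.350958)
Back-transform: tanh(0.071202) = 0.071082, tanh(0.350958) = 0.337225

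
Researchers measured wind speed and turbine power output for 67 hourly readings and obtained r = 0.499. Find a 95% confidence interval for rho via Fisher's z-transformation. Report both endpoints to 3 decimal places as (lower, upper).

Fisher z: z_r = atanh(r) = ½·ln((1+0.499)/(1−0.499)) = 0.547974
SE(z) = 1/√(n−3) = 1/√64 = 0.125000
95% ⇒ z* = 1.960; margin = 1.960·0.125000 = 0.245000
CI on z-scale: (0.302974, 0.792974)
Back-transform: tanh(0.302974) = 0.294032, tanh(0.792974) = 0.660091

(0.294, 0.660)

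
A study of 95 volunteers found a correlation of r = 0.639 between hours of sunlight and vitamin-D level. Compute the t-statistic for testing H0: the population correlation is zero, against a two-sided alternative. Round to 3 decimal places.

8.011

1 − r² = 1 − 0.408321 = 0.591679;  √(1−r²) = 0.769207
√(n−2) = √93 = 9.643651
t = r·√(n−2)/√(1−r²) = 0.639 · 9.643651 / 0.769207 = 8.011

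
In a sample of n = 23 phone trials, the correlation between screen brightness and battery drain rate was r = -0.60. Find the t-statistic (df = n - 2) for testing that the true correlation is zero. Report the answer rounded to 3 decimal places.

1 − r² = 1 − 0.3600 = 0.6400;  √(1−r²) = 0.800000
√(n−2) = √21 = 4.582576
t = r·√(n−2)/√(1−r²) = -0.60 · 4.582576 / 0.800000 = -3.437

-3.437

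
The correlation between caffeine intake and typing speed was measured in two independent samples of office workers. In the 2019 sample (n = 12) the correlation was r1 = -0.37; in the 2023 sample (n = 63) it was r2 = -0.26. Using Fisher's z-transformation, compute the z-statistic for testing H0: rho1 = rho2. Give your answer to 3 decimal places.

z1 = atanh(-0.37) = -0.388423,  z2 = atanh(-0.26) = -0.266108
SE = √(1/(n1−3) + 1/(n2−3)) = √(1/9 + 1/60) = √(0.1111111 + 0.0166667) = √0.1277778 = 0.357460
z = (z1 − z2)/SE = (-0.388423 − (-0.266108)) / 0.357460 = -0.122315 / 0.357460 = -0.342

-0.342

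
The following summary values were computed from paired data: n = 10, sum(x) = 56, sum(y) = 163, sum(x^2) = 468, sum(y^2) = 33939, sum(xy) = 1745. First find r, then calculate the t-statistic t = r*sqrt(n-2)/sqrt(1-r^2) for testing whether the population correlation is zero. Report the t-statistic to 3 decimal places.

1.157

Numerator: nΣxy − (Σx)(Σy) = 10·1745 − (56)(163) = 8322
Denominator: √[(nΣx²−(Σx)²)(nΣy²−(Σy)²)]
  nΣx²−(Σx)² = 10·468 − 3136 = 1544;  nΣy²−(Σy)² = 10·33939 − 26569 = 312821
  √(1544·312821) = √482995624 = 21977.1614
r = 8322 / 21977.1614 = 0.3787
t = r·√(n−2)/√(1−r²) = 0.3787·√8 / √(1−0.143414) = 1.071125 / 0.925519 = 1.157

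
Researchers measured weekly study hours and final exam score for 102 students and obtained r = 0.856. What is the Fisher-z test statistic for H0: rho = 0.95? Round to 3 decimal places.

z_r = atanh(0.856) = 1.278183,  z_0 = atanh(0.95) = 1.831781
SE = 1/√(n−3) = 1/√99 = 0.100504
z = (z_r − z_0)/SE = (1.278183 − 1.831781) / 0.100504 = -0.553598 / 0.100504 = -5.508

-5.508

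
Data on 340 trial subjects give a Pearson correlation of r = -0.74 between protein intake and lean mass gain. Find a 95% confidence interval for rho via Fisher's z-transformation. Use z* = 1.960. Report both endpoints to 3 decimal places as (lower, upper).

(-0.785, -0.688)

Fisher z: z_r = atanh(r) = ½·ln((1+(-0.74))/(1−(-0.74))) = -0.950479
SE(z) = 1/√(n−3) = 1/√337 = 0.054473
95% ⇒ z* = 1.960; margin = 1.960·0.054473 = 0.106767
CI on z-scale: (-1.057246, -0.843712)
Back-transform: tanh(-1.057246) = -0.784608, tanh(-0.843712) = -0.687770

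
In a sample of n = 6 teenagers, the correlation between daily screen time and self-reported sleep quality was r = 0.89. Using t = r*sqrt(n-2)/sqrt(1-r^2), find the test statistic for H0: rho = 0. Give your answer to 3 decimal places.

3.904

1 − r² = 1 − 0.7921 = 0.2079;  √(1−r²) = 0.455961
√(n−2) = √4 = 2.000000
t = r·√(n−2)/√(1−r²) = 0.89 · 2.000000 / 0.455961 = 3.904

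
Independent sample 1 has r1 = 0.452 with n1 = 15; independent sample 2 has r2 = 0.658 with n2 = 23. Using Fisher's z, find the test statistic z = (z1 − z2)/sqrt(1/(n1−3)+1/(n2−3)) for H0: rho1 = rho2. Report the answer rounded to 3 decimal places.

-0.827

Fisher z-transforms: z1 = atanh(0.452) = 0.487211, z2 = atanh(0.658) = 0.789278; difference d = -0.302067
Var(d) = 1/12 + 1/20 = 0.0833333 + 0.0500000 = 0.1333333
z = d/√Var(d) = -0.302067 / √0.1333333 = -0.302067 / 0.365148 = -0.827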